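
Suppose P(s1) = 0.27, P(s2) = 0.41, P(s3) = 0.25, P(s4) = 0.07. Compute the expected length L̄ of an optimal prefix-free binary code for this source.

Repeatedly combine the two least-probable nodes; the expected code length is the sum of the merged weights.
merge 7/100 + 1/4 → 8/25
merge 27/100 + 8/25 → 59/100
merge 41/100 + 59/100 → 1
L = 8/25 + 59/100 + 1 = 191/100 = 1.91 bits/symbol.

1.91 bits/symbol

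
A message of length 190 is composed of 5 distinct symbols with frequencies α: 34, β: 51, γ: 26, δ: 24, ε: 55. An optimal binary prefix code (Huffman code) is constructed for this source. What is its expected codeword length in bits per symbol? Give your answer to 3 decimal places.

2.263 bits/symbol

Probabilities are the counts divided by 190.
Repeatedly combine the two least-probable nodes; the expected code length is the sum of the merged weights.
merge 12/95 + 13/95 → 5/19
merge 17/95 + 5/19 → 42/95
merge 51/190 + 11/38 → 53/95
merge 42/95 + 53/95 → 1
L = 5/19 + 42/95 + 53/95 + 1 = 43/19 ≈ 2.263 bits/symbol.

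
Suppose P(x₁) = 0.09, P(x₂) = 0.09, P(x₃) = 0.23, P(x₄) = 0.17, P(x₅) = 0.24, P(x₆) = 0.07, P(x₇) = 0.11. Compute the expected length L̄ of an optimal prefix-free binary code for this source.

Repeatedly combine the two least-probable nodes; the expected code length is the sum of the merged weights.
merge 7/100 + 9/100 → 4/25
merge 9/100 + 11/100 → 1/5
merge 4/25 + 17/100 → 33/100
merge 1/5 + 23/100 → 43/100
merge 6/25 + 33/100 → 57/100
merge 43/100 + 57/100 → 1
L = 4/25 + 1/5 + 33/100 + 43/100 + 57/100 + 1 = 269/100 = 2.69 bits/symbol.

2.69 bits/symbol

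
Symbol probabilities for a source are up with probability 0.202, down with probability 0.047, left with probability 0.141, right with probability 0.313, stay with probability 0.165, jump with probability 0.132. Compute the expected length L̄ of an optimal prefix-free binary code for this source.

2.485 bits/symbol

Repeatedly combine the two least-probable nodes; the expected code length is the sum of the merged weights.
merge 47/1000 + 33/250 → 179/1000
merge 141/1000 + 33/200 → 153/500
merge 179/1000 + 101/500 → 381/1000
merge 153/500 + 313/1000 → 619/1000
merge 381/1000 + 619/1000 → 1
L = 179/1000 + 153/500 + 381/1000 + 619/1000 + 1 = 497/200 = 2.485 bits/symbol.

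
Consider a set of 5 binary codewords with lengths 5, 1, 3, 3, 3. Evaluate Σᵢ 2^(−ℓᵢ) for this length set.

0.90625

With common denominator 2^5 = 32: Σ 2^(−ℓᵢ) = 1/32 + 16/32 + 4/32 + 4/32 + 4/32 = 29/32 = 0.90625.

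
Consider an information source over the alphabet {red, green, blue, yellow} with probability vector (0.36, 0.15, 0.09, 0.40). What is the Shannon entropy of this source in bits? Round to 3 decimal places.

1.783 bits

H = −Σ pᵢ log₂ pᵢ.
−0.36·log₂(0.36) = 0.5306
−0.15·log₂(0.15) = 0.4105
−0.09·log₂(0.09) = 0.3127
−0.40·log₂(0.40) = 0.5288
Sum ≈ 1.7826 → 1.783 bits.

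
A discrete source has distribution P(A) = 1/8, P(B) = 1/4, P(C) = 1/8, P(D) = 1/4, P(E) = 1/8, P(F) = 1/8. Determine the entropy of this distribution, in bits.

Each probability is a power of 1/2, so log₂(1/p) is an integer.
H = Σ p·log₂(1/p) = 1/8·3 + 1/4·2 + 1/8·3 + 1/4·2 + 1/8·3 + 1/8·3 = 2.5 bits.

2.5 bits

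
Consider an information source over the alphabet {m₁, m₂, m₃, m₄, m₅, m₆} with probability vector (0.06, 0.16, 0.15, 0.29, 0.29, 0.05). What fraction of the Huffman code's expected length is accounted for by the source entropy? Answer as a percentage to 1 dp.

Entropy H = −Σ p log₂ p ≈ 2.3290 bits.
Huffman merges: 1/20+3/50→11/100; 11/100+3/20→13/50; 4/25+13/50→21/50; 29/100+29/100→29/50; 21/50+29/50→1. L = 237/100 ≈ 2.3700.
Efficiency = H/L = 2.3290/2.3700 = 98.3%.

98.3%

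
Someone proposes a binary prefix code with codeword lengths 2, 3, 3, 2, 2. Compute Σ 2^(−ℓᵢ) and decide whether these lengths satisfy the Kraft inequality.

With common denominator 2^3 = 8: Σ 2^(−ℓᵢ) = 2/8 + 1/8 + 1/8 + 2/8 + 2/8 = 8/8 = 1.
Kraft's inequality requires Σ ≤ 1; here Σ = 1 ≤ 1, so such a prefix code exists.

1; yes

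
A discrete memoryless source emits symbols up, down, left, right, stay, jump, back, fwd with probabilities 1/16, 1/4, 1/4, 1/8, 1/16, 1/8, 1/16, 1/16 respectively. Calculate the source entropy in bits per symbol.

Each probability is a power of 1/2, so log₂(1/p) is an integer.
H = Σ p·log₂(1/p) = 1/16·4 + 1/4·2 + 1/4·2 + 1/8·3 + 1/16·4 + 1/8·3 + 1/16·4 + 1/16·4 = 2.75 bits.

2.75 bits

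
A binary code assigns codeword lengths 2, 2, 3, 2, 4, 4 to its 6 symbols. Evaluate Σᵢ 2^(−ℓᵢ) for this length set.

With common denominator 2^4 = 16: Σ 2^(−ℓᵢ) = 4/16 + 4/16 + 2/16 + 4/16 + 1/16 + 1/16 = 16/16 = 1.

1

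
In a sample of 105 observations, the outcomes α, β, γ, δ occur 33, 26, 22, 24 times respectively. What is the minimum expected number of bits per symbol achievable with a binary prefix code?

2 bits/symbol

Probabilities are the counts divided by 105.
Repeatedly combine the two least-probable nodes; the expected code length is the sum of the merged weights.
merge 22/105 + 8/35 → 46/105
merge 26/105 + 11/35 → 59/105
merge 46/105 + 59/105 → 1
L = 46/105 + 59/105 + 1 = 2 bits/symbol.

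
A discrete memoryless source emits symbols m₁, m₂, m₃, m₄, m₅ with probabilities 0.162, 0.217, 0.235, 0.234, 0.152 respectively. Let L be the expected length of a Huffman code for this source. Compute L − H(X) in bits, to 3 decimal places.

0.016 bits

Entropy H = −Σ p log₂ p ≈ 2.2981 bits.
Huffman merges: 19/125+81/500→157/500; 217/1000+117/500→451/1000; 47/200+157/500→549/1000; 451/1000+549/1000→1. L = 1157/500 ≈ 2.3140.
L − H = 2.3140 − 2.2981 = 0.016 bits.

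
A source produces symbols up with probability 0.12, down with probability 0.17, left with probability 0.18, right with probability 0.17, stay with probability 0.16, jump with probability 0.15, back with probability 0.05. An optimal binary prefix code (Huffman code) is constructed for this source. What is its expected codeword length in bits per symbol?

2.82 bits/symbol

Repeatedly combine the two least-probable nodes; the expected code length is the sum of the merged weights.
merge 1/20 + 3/25 → 17/100
merge 3/20 + 4/25 → 31/100
merge 17/100 + 17/100 → 17/50
merge 17/100 + 9/50 → 7/20
merge 31/100 + 17/50 → 13/20
merge 7/20 + 13/20 → 1
L = 17/100 + 31/100 + 17/50 + 7/20 + 13/20 + 1 = 141/50 = 2.82 bits/symbol.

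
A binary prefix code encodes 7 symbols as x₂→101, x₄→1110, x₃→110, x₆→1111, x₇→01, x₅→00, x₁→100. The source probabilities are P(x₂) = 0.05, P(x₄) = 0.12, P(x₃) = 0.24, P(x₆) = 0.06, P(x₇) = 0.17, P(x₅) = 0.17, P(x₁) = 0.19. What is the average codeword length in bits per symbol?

L̄ = Σ pᵢ·ℓᵢ = 0.05·3 + 0.12·4 + 0.24·3 + 0.06·4 + 0.17·2 + 0.17·2 + 0.19·3 = 2.84 bits/symbol.

2.84 bits/symbol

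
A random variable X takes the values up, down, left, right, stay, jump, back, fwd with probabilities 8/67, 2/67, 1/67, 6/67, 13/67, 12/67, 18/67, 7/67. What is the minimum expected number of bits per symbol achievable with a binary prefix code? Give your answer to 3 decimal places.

Repeatedly combine the two least-probable nodes; the expected code length is the sum of the merged weights.
merge 1/67 + 2/67 → 3/67
merge 3/67 + 6/67 → 9/67
merge 7/67 + 8/67 → 15/67
merge 9/67 + 12/67 → 21/67
merge 13/67 + 15/67 → 28/67
merge 18/67 + 21/67 → 39/67
merge 28/67 + 39/67 → 1
L = 3/67 + 9/67 + 15/67 + 21/67 + 28/67 + 39/67 + 1 = 182/67 ≈ 2.716 bits/symbol.

2.716 bits/symbol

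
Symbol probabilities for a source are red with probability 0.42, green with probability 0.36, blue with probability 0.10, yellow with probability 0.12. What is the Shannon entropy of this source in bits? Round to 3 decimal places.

1.756 bits

H = −Σ pᵢ log₂ pᵢ.
−0.42·log₂(0.42) = 0.5256
−0.36·log₂(0.36) = 0.5306
−0.10·log₂(0.10) = 0.3322
−0.12·log₂(0.12) = 0.3671
Sum ≈ 1.7555 → 1.756 bits.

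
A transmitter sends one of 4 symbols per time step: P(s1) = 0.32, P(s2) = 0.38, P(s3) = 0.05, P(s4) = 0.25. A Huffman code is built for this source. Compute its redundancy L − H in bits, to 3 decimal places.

0.147 bits

Entropy H = −Σ p log₂ p ≈ 1.7726 bits.
Huffman merges: 1/20+1/4→3/10; 3/10+8/25→31/50; 19/50+31/50→1. L = 48/25 ≈ 1.9200.
L − H = 1.9200 − 1.7726 = 0.147 bits.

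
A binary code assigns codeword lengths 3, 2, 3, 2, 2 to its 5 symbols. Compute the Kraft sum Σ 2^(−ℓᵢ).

With common denominator 2^3 = 8: Σ 2^(−ℓᵢ) = 1/8 + 2/8 + 1/8 + 2/8 + 2/8 = 8/8 = 1.

1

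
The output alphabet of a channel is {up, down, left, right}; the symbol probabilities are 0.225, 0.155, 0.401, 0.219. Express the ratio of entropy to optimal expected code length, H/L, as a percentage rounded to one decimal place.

Entropy H = −Σ p log₂ p ≈ 1.9096 bits.
Huffman merges: 31/200+219/1000→187/500; 9/40+187/500→599/1000; 401/1000+599/1000→1. L = 1973/1000 ≈ 1.9730.
Efficiency = H/L = 1.9096/1.9730 = 96.8%.

96.8%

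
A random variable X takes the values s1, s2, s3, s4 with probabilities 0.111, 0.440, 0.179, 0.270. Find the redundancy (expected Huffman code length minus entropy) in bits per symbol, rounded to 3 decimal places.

Entropy H = −Σ p log₂ p ≈ 1.8275 bits.
Huffman merges: 111/1000+179/1000→29/100; 27/100+29/100→14/25; 11/25+14/25→1. L = 37/20 ≈ 1.8500.
L − H = 1.8500 − 1.8275 = 0.023 bits.

0.023 bits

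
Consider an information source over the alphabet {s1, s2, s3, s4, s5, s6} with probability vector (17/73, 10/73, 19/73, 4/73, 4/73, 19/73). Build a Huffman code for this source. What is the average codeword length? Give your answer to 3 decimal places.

Repeatedly combine the two least-probable nodes; the expected code length is the sum of the merged weights.
merge 4/73 + 4/73 → 8/73
merge 8/73 + 10/73 → 18/73
merge 17/73 + 18/73 → 35/73
merge 19/73 + 19/73 → 38/73
merge 35/73 + 38/73 → 1
L = 8/73 + 18/73 + 35/73 + 38/73 + 1 = 172/73 ≈ 2.356 bits/symbol.

2.356 bits/symbol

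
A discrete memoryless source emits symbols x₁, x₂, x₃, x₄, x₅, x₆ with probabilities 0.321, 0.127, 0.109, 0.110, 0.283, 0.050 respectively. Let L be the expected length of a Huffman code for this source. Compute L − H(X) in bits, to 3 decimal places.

0.061 bits

Entropy H = −Σ p log₂ p ≈ 2.3346 bits.
Huffman merges: 1/20+109/1000→159/1000; 11/100+127/1000→237/1000; 159/1000+237/1000→99/250; 283/1000+321/1000→151/250; 99/250+151/250→1. L = 599/250 ≈ 2.3960.
L − H = 2.3960 − 2.3346 = 0.061 bits.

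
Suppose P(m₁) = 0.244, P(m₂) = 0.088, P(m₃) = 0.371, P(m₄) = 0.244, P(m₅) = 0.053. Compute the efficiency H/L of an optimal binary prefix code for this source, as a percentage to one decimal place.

96.1%

Entropy H = −Σ p log₂ p ≈ 2.0570 bits.
Huffman merges: 53/1000+11/125→141/1000; 141/1000+61/250→77/200; 61/250+371/1000→123/200; 77/200+123/200→1. L = 2141/1000 ≈ 2.1410.
Efficiency = H/L = 2.0570/2.1410 = 96.1%.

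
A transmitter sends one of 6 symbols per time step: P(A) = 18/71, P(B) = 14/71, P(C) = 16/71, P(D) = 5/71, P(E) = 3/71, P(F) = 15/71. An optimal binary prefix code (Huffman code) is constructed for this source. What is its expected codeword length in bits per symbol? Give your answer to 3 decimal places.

Repeatedly combine the two least-probable nodes; the expected code length is the sum of the merged weights.
merge 3/71 + 5/71 → 8/71
merge 8/71 + 14/71 → 22/71
merge 15/71 + 16/71 → 31/71
merge 18/71 + 22/71 → 40/71
merge 31/71 + 40/71 → 1
L = 8/71 + 22/71 + 31/71 + 40/71 + 1 = 172/71 ≈ 2.423 bits/symbol.

2.423 bits/symbol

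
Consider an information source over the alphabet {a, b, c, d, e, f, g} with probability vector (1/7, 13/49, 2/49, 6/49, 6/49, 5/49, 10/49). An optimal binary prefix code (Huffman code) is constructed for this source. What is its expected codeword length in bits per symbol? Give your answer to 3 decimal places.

Repeatedly combine the two least-probable nodes; the expected code length is the sum of the merged weights.
merge 2/49 + 5/49 → 1/7
merge 6/49 + 6/49 → 12/49
merge 1/7 + 1/7 → 2/7
merge 10/49 + 12/49 → 22/49
merge 13/49 + 2/7 → 27/49
merge 22/49 + 27/49 → 1
L = 1/7 + 12/49 + 2/7 + 22/49 + 27/49 + 1 = 131/49 ≈ 2.673 bits/symbol.

2.673 bits/symbol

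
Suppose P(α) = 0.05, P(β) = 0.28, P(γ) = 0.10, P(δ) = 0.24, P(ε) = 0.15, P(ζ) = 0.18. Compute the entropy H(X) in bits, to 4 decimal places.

2.4125 bits

H = −Σ pᵢ log₂ pᵢ.
−0.05·log₂(0.05) = 0.2161
−0.28·log₂(0.28) = 0.5142
−0.10·log₂(0.10) = 0.3322
−0.24·log₂(0.24) = 0.4941
−0.15·log₂(0.15) = 0.4105
−0.18·log₂(0.18) = 0.4453
Sum ≈ 2.4125 → 2.4125 bits.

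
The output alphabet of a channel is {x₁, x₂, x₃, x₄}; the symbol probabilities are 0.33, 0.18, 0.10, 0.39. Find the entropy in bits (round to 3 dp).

H = −Σ pᵢ log₂ pᵢ.
−0.33·log₂(0.33) = 0.5278
−0.18·log₂(0.18) = 0.4453
−0.10·log₂(0.10) = 0.3322
−0.39·log₂(0.39) = 0.5298
Sum ≈ 1.8351 → 1.835 bits.

1.835 bits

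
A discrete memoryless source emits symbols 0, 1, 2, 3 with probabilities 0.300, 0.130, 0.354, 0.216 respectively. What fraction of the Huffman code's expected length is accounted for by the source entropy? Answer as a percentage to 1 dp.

Entropy H = −Σ p log₂ p ≈ 1.9116 bits.
Huffman merges: 13/100+27/125→173/500; 3/10+173/500→323/500; 177/500+323/500→1. L = 249/125 ≈ 1.9920.
Efficiency = H/L = 1.9116/1.9920 = 96.0%.

96.0%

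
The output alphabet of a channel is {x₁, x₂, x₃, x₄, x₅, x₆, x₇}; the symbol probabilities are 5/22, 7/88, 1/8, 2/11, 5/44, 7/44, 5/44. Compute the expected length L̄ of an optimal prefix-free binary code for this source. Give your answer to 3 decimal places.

Repeatedly combine the two least-probable nodes; the expected code length is the sum of the merged weights.
merge 7/88 + 5/44 → 17/88
merge 5/44 + 1/8 → 21/88
merge 7/44 + 2/11 → 15/44
merge 17/88 + 5/22 → 37/88
merge 21/88 + 15/44 → 51/88
merge 37/88 + 51/88 → 1
L = 17/88 + 21/88 + 15/44 + 37/88 + 51/88 + 1 = 61/22 ≈ 2.773 bits/symbol.

2.773 bits/symbol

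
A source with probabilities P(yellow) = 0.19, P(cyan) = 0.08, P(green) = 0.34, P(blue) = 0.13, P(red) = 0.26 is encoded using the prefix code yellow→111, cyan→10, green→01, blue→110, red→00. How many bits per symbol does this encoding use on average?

L̄ = Σ pᵢ·ℓᵢ = 0.19·3 + 0.08·2 + 0.34·2 + 0.13·3 + 0.26·2 = 2.32 bits/symbol.

2.32 bits/symbol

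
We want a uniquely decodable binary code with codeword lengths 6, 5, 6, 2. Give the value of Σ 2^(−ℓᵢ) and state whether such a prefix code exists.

0.3125; yes

With common denominator 2^6 = 64: Σ 2^(−ℓᵢ) = 1/64 + 2/64 + 1/64 + 16/64 = 20/64 = 0.3125.
Kraft's inequality requires Σ ≤ 1; here Σ = 0.3125 ≤ 1, so such a prefix code exists.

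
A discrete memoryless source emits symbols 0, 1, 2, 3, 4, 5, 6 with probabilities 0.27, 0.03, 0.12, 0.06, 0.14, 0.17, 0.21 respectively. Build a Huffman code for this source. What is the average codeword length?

Repeatedly combine the two least-probable nodes; the expected code length is the sum of the merged weights.
merge 3/100 + 3/50 → 9/100
merge 9/100 + 3/25 → 21/100
merge 7/50 + 17/100 → 31/100
merge 21/100 + 21/100 → 21/50
merge 27/100 + 31/100 → 29/50
merge 21/50 + 29/50 → 1
L = 9/100 + 21/100 + 31/100 + 21/50 + 29/50 + 1 = 261/100 = 2.61 bits/symbol.

2.61 bits/symbol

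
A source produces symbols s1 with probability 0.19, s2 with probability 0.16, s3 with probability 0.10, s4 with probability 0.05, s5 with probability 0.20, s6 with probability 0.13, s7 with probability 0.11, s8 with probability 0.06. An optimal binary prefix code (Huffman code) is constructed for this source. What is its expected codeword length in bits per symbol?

Repeatedly combine the two least-probable nodes; the expected code length is the sum of the merged weights.
merge 1/20 + 3/50 → 11/100
merge 1/10 + 11/100 → 21/100
merge 11/100 + 13/100 → 6/25
merge 4/25 + 19/100 → 7/20
merge 1/5 + 21/100 → 41/100
merge 6/25 + 7/20 → 59/100
merge 41/100 + 59/100 → 1
L = 11/100 + 21/100 + 6/25 + 7/20 + 41/100 + 59/100 + 1 = 291/100 = 2.91 bits/symbol.

2.91 bits/symbol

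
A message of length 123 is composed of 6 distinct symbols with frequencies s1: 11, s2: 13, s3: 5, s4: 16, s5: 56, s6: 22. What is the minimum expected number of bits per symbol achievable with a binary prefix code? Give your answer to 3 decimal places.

2.220 bits/symbol

Probabilities are the counts divided by 123.
Repeatedly combine the two least-probable nodes; the expected code length is the sum of the merged weights.
merge 5/123 + 11/123 → 16/123
merge 13/123 + 16/123 → 29/123
merge 16/123 + 22/123 → 38/123
merge 29/123 + 38/123 → 67/123
merge 56/123 + 67/123 → 1
L = 16/123 + 29/123 + 38/123 + 67/123 + 1 = 91/41 ≈ 2.220 bits/symbol.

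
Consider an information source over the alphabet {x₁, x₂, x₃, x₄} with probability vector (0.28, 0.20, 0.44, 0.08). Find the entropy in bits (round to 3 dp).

1.791 bits

H = −Σ pᵢ log₂ pᵢ.
−0.28·log₂(0.28) = 0.5142
−0.20·log₂(0.20) = 0.4644
−0.44·log₂(0.44) = 0.5211
−0.08·log₂(0.08) = 0.2915
Sum ≈ 1.7913 → 1.791 bits.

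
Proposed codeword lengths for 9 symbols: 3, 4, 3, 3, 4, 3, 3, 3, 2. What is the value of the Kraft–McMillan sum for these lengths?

With common denominator 2^4 = 16: Σ 2^(−ℓᵢ) = 2/16 + 1/16 + 2/16 + 2/16 + 1/16 + 2/16 + 2/16 + 2/16 + 4/16 = 18/16 = 1.125.

1.125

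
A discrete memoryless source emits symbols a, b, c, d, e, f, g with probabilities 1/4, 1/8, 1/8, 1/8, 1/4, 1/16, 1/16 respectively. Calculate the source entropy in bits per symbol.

2.625 bits

Each probability is a power of 1/2, so log₂(1/p) is an integer.
H = Σ p·log₂(1/p) = 1/4·2 + 1/8·3 + 1/8·3 + 1/8·3 + 1/4·2 + 1/16·4 + 1/16·4 = 2.625 bits.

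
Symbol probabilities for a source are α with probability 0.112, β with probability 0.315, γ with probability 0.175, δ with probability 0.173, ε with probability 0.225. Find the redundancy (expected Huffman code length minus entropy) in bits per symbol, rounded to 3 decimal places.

0.044 bits

Entropy H = −Σ p log₂ p ≈ 2.2409 bits.
Huffman merges: 14/125+173/1000→57/200; 7/40+9/40→2/5; 57/200+63/200→3/5; 2/5+3/5→1. L = 457/200 ≈ 2.2850.
L − H = 2.2850 − 2.2409 = 0.044 bits.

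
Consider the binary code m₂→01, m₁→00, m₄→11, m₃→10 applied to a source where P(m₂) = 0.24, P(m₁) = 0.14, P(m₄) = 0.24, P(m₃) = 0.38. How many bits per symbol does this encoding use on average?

2 bits/symbol

L̄ = Σ pᵢ·ℓᵢ = 0.24·2 + 0.14·2 + 0.24·2 + 0.38·2 = 2 bits/symbol.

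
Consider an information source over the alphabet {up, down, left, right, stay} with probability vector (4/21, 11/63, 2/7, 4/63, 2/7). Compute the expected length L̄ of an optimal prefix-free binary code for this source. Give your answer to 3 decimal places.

Repeatedly combine the two least-probable nodes; the expected code length is the sum of the merged weights.
merge 4/63 + 11/63 → 5/21
merge 4/21 + 5/21 → 3/7
merge 2/7 + 2/7 → 4/7
merge 3/7 + 4/7 → 1
L = 5/21 + 3/7 + 4/7 + 1 = 47/21 ≈ 2.238 bits/symbol.

2.238 bits/symbol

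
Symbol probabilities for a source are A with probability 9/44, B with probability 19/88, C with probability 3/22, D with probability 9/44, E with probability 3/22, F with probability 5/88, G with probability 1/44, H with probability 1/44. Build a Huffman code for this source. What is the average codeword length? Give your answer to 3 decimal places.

Repeatedly combine the two least-probable nodes; the expected code length is the sum of the merged weights.
merge 1/44 + 1/44 → 1/22
merge 1/22 + 5/88 → 9/88
merge 9/88 + 3/22 → 21/88
merge 3/22 + 9/44 → 15/44
merge 9/44 + 19/88 → 37/88
merge 21/88 + 15/44 → 51/88
merge 37/88 + 51/88 → 1
L = 1/22 + 9/88 + 21/88 + 15/44 + 37/88 + 51/88 + 1 = 30/11 ≈ 2.727 bits/symbol.

2.727 bits/symbol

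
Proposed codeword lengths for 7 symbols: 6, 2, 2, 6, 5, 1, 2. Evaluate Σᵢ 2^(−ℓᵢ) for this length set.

1.3125

With common denominator 2^6 = 64: Σ 2^(−ℓᵢ) = 1/64 + 16/64 + 16/64 + 1/64 + 2/64 + 32/64 + 16/64 = 84/64 = 1.3125.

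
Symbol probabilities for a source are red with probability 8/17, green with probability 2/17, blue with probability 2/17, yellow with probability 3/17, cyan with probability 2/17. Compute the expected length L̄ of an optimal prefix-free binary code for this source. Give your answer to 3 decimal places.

2.059 bits/symbol

Repeatedly combine the two least-probable nodes; the expected code length is the sum of the merged weights.
merge 2/17 + 2/17 → 4/17
merge 2/17 + 3/17 → 5/17
merge 4/17 + 5/17 → 9/17
merge 8/17 + 9/17 → 1
L = 4/17 + 5/17 + 9/17 + 1 = 35/17 ≈ 2.059 bits/symbol.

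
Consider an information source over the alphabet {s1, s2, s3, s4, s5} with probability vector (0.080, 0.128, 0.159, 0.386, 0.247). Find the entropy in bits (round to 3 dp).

2.121 bits

H = −Σ pᵢ log₂ pᵢ.
−0.080·log₂(0.080) = 0.2915
−0.128·log₂(0.128) = 0.3796
−0.159·log₂(0.159) = 0.4218
−0.386·log₂(0.386) = 0.5301
−0.247·log₂(0.247) = 0.4983
Sum ≈ 2.1213 → 2.121 bits.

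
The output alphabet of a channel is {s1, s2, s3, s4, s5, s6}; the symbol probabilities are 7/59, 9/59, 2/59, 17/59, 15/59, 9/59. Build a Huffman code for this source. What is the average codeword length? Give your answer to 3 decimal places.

Repeatedly combine the two least-probable nodes; the expected code length is the sum of the merged weights.
merge 2/59 + 7/59 → 9/59
merge 9/59 + 9/59 → 18/59
merge 9/59 + 15/59 → 24/59
merge 17/59 + 18/59 → 35/59
merge 24/59 + 35/59 → 1
L = 9/59 + 18/59 + 24/59 + 35/59 + 1 = 145/59 ≈ 2.458 bits/symbol.

2.458 bits/symbol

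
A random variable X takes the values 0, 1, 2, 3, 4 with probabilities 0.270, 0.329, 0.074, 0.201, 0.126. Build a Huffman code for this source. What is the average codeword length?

2.2 bits/symbol

Repeatedly combine the two least-probable nodes; the expected code length is the sum of the merged weights.
merge 37/500 + 63/500 → 1/5
merge 1/5 + 201/1000 → 401/1000
merge 27/100 + 329/1000 → 599/1000
merge 401/1000 + 599/1000 → 1
L = 1/5 + 401/1000 + 599/1000 + 1 = 11/5 = 2.2 bits/symbol.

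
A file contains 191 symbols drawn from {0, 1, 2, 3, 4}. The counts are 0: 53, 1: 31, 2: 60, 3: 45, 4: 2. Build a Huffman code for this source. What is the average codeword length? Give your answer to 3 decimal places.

Probabilities are the counts divided by 191.
Repeatedly combine the two least-probable nodes; the expected code length is the sum of the merged weights.
merge 2/191 + 31/191 → 33/191
merge 33/191 + 45/191 → 78/191
merge 53/191 + 60/191 → 113/191
merge 78/191 + 113/191 → 1
L = 33/191 + 78/191 + 113/191 + 1 = 415/191 ≈ 2.173 bits/symbol.

2.173 bits/symbol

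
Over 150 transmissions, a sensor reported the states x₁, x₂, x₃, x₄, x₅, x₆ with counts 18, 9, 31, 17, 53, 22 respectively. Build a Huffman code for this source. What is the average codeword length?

Probabilities are the counts divided by 150.
Repeatedly combine the two least-probable nodes; the expected code length is the sum of the merged weights.
merge 3/50 + 17/150 → 13/75
merge 3/25 + 11/75 → 4/15
merge 13/75 + 31/150 → 19/50
merge 4/15 + 53/150 → 31/50
merge 19/50 + 31/50 → 1
L = 13/75 + 4/15 + 19/50 + 31/50 + 1 = 61/25 = 2.44 bits/symbol.

2.44 bits/symbol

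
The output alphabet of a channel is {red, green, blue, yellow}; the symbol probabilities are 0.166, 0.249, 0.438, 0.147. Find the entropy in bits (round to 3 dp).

1.858 bits

H = −Σ pᵢ log₂ pᵢ.
−0.166·log₂(0.166) = 0.4301
−0.249·log₂(0.249) = 0.4994
−0.438·log₂(0.438) = 0.5217
−0.147·log₂(0.147) = 0.4066
Sum ≈ 1.8578 → 1.858 bits.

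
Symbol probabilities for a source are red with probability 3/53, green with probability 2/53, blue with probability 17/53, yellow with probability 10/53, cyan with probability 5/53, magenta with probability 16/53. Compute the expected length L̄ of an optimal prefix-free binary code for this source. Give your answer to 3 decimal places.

Repeatedly combine the two least-probable nodes; the expected code length is the sum of the merged weights.
merge 2/53 + 3/53 → 5/53
merge 5/53 + 5/53 → 10/53
merge 10/53 + 10/53 → 20/53
merge 16/53 + 17/53 → 33/53
merge 20/53 + 33/53 → 1
L = 5/53 + 10/53 + 20/53 + 33/53 + 1 = 121/53 ≈ 2.283 bits/symbol.

2.283 bits/symbol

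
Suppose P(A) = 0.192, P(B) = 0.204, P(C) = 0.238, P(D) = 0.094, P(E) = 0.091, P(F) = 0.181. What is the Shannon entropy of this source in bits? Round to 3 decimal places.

H = −Σ pᵢ log₂ pᵢ.
−0.192·log₂(0.192) = 0.4571
−0.204·log₂(0.204) = 0.4678
−0.238·log₂(0.238) = 0.4929
−0.094·log₂(0.094) = 0.3207
−0.091·log₂(0.091) = 0.3147
−0.181·log₂(0.181) = 0.4463
Sum ≈ 2.4995 → 2.500 bits.

2.500 bits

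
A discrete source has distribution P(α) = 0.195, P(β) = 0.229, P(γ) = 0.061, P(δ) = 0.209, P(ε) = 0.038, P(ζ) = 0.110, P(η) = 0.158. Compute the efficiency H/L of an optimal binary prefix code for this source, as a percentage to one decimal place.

Entropy H = −Σ p log₂ p ≈ 2.6152 bits.
Huffman merges: 19/500+61/1000→99/1000; 99/1000+11/100→209/1000; 79/500+39/200→353/1000; 209/1000+209/1000→209/500; 229/1000+353/1000→291/500; 209/500+291/500→1. L = 2661/1000 ≈ 2.6610.
Efficiency = H/L = 2.6152/2.6610 = 98.3%.

98.3%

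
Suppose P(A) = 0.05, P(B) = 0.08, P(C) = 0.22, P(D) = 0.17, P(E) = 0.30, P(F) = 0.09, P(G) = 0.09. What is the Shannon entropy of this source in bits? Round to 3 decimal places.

2.569 bits

H = −Σ pᵢ log₂ pᵢ.
−0.05·log₂(0.05) = 0.2161
−0.08·log₂(0.08) = 0.2915
−0.22·log₂(0.22) = 0.4806
−0.17·log₂(0.17) = 0.4346
−0.30·log₂(0.30) = 0.5211
−0.09·log₂(0.09) = 0.3127
−0.09·log₂(0.09) = 0.3127
Sum ≈ 2.5692 → 2.569 bits.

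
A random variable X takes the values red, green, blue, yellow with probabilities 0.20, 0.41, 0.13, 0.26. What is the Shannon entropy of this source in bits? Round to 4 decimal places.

H = −Σ pᵢ log₂ pᵢ.
−0.20·log₂(0.20) = 0.4644
−0.41·log₂(0.41) = 0.5274
−0.13·log₂(0.13) = 0.3826
−0.26·log₂(0.26) = 0.5053
Sum ≈ 1.8797 → 1.8797 bits.

1.8797 bits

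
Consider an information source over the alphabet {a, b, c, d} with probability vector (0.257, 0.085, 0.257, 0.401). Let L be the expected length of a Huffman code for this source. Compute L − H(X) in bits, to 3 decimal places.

Entropy H = −Σ p log₂ p ≈ 1.8385 bits.
Huffman merges: 17/200+257/1000→171/500; 257/1000+171/500→599/1000; 401/1000+599/1000→1. L = 1941/1000 ≈ 1.9410.
L − H = 1.9410 − 1.8385 = 0.103 bits.

0.103 bits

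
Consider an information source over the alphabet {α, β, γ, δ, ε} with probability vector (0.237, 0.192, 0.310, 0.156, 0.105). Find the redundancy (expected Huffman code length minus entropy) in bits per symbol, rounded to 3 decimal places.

0.028 bits

Entropy H = −Σ p log₂ p ≈ 2.2327 bits.
Huffman merges: 21/200+39/250→261/1000; 24/125+237/1000→429/1000; 261/1000+31/100→571/1000; 429/1000+571/1000→1. L = 2261/1000 ≈ 2.2610.
L − H = 2.2610 − 2.2327 = 0.028 bits.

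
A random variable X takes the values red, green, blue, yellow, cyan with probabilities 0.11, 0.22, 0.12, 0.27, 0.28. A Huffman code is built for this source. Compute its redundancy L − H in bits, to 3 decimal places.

0.008 bits

Entropy H = −Σ p log₂ p ≈ 2.2222 bits.
Huffman merges: 11/100+3/25→23/100; 11/50+23/100→9/20; 27/100+7/25→11/20; 9/20+11/20→1. L = 223/100 ≈ 2.2300.
L − H = 2.2300 − 2.2222 = 0.008 bits.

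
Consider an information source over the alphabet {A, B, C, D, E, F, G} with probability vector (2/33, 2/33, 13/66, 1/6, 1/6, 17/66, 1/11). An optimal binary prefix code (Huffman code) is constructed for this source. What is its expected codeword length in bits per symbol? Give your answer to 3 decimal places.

Repeatedly combine the two least-probable nodes; the expected code length is the sum of the merged weights.
merge 2/33 + 2/33 → 4/33
merge 1/11 + 4/33 → 7/33
merge 1/6 + 1/6 → 1/3
merge 13/66 + 7/33 → 9/22
merge 17/66 + 1/3 → 13/22
merge 9/22 + 13/22 → 1
L = 4/33 + 7/33 + 1/3 + 9/22 + 13/22 + 1 = 8/3 ≈ 2.667 bits/symbol.

2.667 bits/symbol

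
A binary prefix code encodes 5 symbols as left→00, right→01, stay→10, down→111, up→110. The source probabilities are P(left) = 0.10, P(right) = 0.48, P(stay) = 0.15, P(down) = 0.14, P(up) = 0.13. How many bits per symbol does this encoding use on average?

2.27 bits/symbol

L̄ = Σ pᵢ·ℓᵢ = 0.10·2 + 0.48·2 + 0.15·2 + 0.14·3 + 0.13·3 = 2.27 bits/symbol.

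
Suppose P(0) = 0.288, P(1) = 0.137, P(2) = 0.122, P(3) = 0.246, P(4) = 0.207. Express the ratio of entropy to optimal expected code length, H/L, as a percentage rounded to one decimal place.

Entropy H = −Σ p log₂ p ≈ 2.2485 bits.
Huffman merges: 61/500+137/1000→259/1000; 207/1000+123/500→453/1000; 259/1000+36/125→547/1000; 453/1000+547/1000→1. L = 2259/1000 ≈ 2.2590.
Efficiency = H/L = 2.2485/2.2590 = 99.5%.

99.5%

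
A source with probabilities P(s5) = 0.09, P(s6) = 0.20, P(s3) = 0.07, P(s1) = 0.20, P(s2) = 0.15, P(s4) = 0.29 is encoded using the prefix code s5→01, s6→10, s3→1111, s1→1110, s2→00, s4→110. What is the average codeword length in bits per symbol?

2.83 bits/symbol

L̄ = Σ pᵢ·ℓᵢ = 0.09·2 + 0.20·2 + 0.07·4 + 0.20·4 + 0.15·2 + 0.29·3 = 2.83 bits/symbol.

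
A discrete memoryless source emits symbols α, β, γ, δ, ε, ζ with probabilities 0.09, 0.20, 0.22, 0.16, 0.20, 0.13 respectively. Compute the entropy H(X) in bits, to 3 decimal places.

H = −Σ pᵢ log₂ pᵢ.
−0.09·log₂(0.09) = 0.3127
−0.20·log₂(0.20) = 0.4644
−0.22·log₂(0.22) = 0.4806
−0.16·log₂(0.16) = 0.4230
−0.20·log₂(0.20) = 0.4644
−0.13·log₂(0.13) = 0.3826
Sum ≈ 2.5277 → 2.528 bits.

2.528 bits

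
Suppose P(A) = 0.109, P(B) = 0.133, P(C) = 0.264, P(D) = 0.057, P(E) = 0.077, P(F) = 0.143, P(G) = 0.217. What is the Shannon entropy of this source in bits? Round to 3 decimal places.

H = −Σ pᵢ log₂ pᵢ.
−0.109·log₂(0.109) = 0.3485
−0.133·log₂(0.133) = 0.3871
−0.264·log₂(0.264) = 0.5072
−0.057·log₂(0.057) = 0.2356
−0.077·log₂(0.077) = 0.2848
−0.143·log₂(0.143) = 0.4012
−0.217·log₂(0.217) = 0.4783
Sum ≈ 2.6428 → 2.643 bits.

2.643 bits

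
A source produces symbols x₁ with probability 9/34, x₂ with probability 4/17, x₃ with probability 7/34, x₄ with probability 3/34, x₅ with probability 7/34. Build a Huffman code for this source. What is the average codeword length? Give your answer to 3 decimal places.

Repeatedly combine the two least-probable nodes; the expected code length is the sum of the merged weights.
merge 3/34 + 7/34 → 5/17
merge 7/34 + 4/17 → 15/34
merge 9/34 + 5/17 → 19/34
merge 15/34 + 19/34 → 1
L = 5/17 + 15/34 + 19/34 + 1 = 39/17 ≈ 2.294 bits/symbol.

2.294 bits/symbol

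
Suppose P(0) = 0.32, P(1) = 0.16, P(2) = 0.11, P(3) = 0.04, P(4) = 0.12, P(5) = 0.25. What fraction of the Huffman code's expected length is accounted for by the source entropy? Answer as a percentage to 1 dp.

97.2%

Entropy H = −Σ p log₂ p ≈ 2.3522 bits.
Huffman merges: 1/25+11/100→3/20; 3/25+3/20→27/100; 4/25+1/4→41/100; 27/100+8/25→59/100; 41/100+59/100→1. L = 121/50 ≈ 2.4200.
Efficiency = H/L = 2.3522/2.4200 = 97.2%.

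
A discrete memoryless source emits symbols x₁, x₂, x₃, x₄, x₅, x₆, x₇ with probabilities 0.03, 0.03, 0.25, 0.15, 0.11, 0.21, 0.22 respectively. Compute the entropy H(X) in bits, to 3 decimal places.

2.518 bits

H = −Σ pᵢ log₂ pᵢ.
−0.03·log₂(0.03) = 0.1518
−0.03·log₂(0.03) = 0.1518
−0.25·log₂(0.25) = 0.5000
−0.15·log₂(0.15) = 0.4105
−0.11·log₂(0.11) = 0.3503
−0.21·log₂(0.21) = 0.4728
−0.22·log₂(0.22) = 0.4806
Sum ≈ 2.5178 → 2.518 bits.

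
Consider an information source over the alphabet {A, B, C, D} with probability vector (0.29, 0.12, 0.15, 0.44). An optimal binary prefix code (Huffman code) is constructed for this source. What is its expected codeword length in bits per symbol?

Repeatedly combine the two least-probable nodes; the expected code length is the sum of the merged weights.
merge 3/25 + 3/20 → 27/100
merge 27/100 + 29/100 → 14/25
merge 11/25 + 14/25 → 1
L = 27/100 + 14/25 + 1 = 183/100 = 1.83 bits/symbol.

1.83 bits/symbol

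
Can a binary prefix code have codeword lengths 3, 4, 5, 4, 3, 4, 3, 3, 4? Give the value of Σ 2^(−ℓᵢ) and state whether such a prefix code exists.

With common denominator 2^5 = 32: Σ 2^(−ℓᵢ) = 4/32 + 2/32 + 1/32 + 2/32 + 4/32 + 2/32 + 4/32 + 4/32 + 2/32 = 25/32 = 0.78125.
Kraft's inequality requires Σ ≤ 1; here Σ = 0.78125 ≤ 1, so such a prefix code exists.

0.78125; yes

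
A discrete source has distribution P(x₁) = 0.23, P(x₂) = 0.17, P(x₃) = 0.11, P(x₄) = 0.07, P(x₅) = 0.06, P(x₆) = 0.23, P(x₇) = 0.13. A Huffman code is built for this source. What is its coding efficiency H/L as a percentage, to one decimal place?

99.4%

Entropy H = −Σ p log₂ p ≈ 2.6549 bits.
Huffman merges: 3/50+7/100→13/100; 11/100+13/100→6/25; 13/100+17/100→3/10; 23/100+23/100→23/50; 6/25+3/10→27/50; 23/50+27/50→1. L = 267/100 ≈ 2.6700.
Efficiency = H/L = 2.6549/2.6700 = 99.4%.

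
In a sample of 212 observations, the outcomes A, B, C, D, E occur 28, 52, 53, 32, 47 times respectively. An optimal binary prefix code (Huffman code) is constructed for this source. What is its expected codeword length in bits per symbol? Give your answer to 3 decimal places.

2.283 bits/symbol

Probabilities are the counts divided by 212.
Repeatedly combine the two least-probable nodes; the expected code length is the sum of the merged weights.
merge 7/53 + 8/53 → 15/53
merge 47/212 + 13/53 → 99/212
merge 1/4 + 15/53 → 113/212
merge 99/212 + 113/212 → 1
L = 15/53 + 99/212 + 113/212 + 1 = 121/53 ≈ 2.283 bits/symbol.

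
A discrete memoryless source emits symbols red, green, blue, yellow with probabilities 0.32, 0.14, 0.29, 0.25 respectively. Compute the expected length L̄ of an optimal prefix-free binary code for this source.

2 bits/symbol

Repeatedly combine the two least-probable nodes; the expected code length is the sum of the merged weights.
merge 7/50 + 1/4 → 39/100
merge 29/100 + 8/25 → 61/100
merge 39/100 + 61/100 → 1
L = 39/100 + 61/100 + 1 = 2 bits/symbol.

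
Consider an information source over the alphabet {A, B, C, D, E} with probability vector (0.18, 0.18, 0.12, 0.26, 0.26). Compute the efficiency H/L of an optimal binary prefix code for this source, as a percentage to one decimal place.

98.6%

Entropy H = −Σ p log₂ p ≈ 2.2683 bits.
Huffman merges: 3/25+9/50→3/10; 9/50+13/50→11/25; 13/50+3/10→14/25; 11/25+14/25→1. L = 23/10 ≈ 2.3000.
Efficiency = H/L = 2.2683/2.3000 = 98.6%.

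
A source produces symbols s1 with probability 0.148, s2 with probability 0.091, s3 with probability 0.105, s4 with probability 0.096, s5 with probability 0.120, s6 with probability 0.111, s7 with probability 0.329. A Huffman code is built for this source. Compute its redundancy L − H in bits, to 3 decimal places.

Entropy H = −Σ p log₂ p ≈ 2.6353 bits.
Huffman merges: 91/1000+12/125→187/1000; 21/200+111/1000→27/125; 3/25+37/250→67/250; 187/1000+27/125→403/1000; 67/250+329/1000→597/1000; 403/1000+597/1000→1. L = 2671/1000 ≈ 2.6710.
L − H = 2.6710 − 2.6353 = 0.036 bits.

0.036 bits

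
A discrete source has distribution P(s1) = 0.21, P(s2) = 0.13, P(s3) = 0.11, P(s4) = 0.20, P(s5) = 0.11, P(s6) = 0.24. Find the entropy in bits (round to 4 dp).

H = −Σ pᵢ log₂ pᵢ.
−0.21·log₂(0.21) = 0.4728
−0.13·log₂(0.13) = 0.3826
−0.11·log₂(0.11) = 0.3503
−0.20·log₂(0.20) = 0.4644
−0.11·log₂(0.11) = 0.3503
−0.24·log₂(0.24) = 0.4941
Sum ≈ 2.5146 → 2.5146 bits.

2.5146 bits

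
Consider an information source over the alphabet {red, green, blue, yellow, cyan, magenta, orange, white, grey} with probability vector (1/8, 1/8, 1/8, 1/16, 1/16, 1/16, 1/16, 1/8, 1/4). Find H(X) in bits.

3 bits

Each probability is a power of 1/2, so log₂(1/p) is an integer.
H = Σ p·log₂(1/p) = 1/8·3 + 1/8·3 + 1/8·3 + 1/16·4 + 1/16·4 + 1/16·4 + 1/16·4 + 1/8·3 + 1/4·2 = 3 bits.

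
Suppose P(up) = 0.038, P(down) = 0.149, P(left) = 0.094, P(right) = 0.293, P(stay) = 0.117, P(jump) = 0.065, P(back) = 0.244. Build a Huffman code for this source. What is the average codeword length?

Repeatedly combine the two least-probable nodes; the expected code length is the sum of the merged weights.
merge 19/500 + 13/200 → 103/1000
merge 47/500 + 103/1000 → 197/1000
merge 117/1000 + 149/1000 → 133/500
merge 197/1000 + 61/250 → 441/1000
merge 133/500 + 293/1000 → 559/1000
merge 441/1000 + 559/1000 → 1
L = 103/1000 + 197/1000 + 133/500 + 441/1000 + 559/1000 + 1 = 1283/500 = 2.566 bits/symbol.

2.566 bits/symbol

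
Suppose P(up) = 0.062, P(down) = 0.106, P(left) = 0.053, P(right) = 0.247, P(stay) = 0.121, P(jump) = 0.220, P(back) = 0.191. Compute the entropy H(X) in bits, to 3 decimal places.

H = −Σ pᵢ log₂ pᵢ.
−0.062·log₂(0.062) = 0.2487
−0.106·log₂(0.106) = 0.3432
−0.053·log₂(0.053) = 0.2246
−0.247·log₂(0.247) = 0.4983
−0.121·log₂(0.121) = 0.3687
−0.220·log₂(0.220) = 0.4806
−0.191·log₂(0.191) = 0.4562
Sum ≈ 2.6203 → 2.620 bits.

2.620 bits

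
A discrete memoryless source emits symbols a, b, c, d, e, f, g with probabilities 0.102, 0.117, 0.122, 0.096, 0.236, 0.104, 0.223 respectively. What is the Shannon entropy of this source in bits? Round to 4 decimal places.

2.7069 bits

H = −Σ pᵢ log₂ pᵢ.
−0.102·log₂(0.102) = 0.3359
−0.117·log₂(0.117) = 0.3622
−0.122·log₂(0.122) = 0.3703
−0.096·log₂(0.096) = 0.3246
−0.236·log₂(0.236) = 0.4916
−0.104·log₂(0.104) = 0.3396
−0.223·log₂(0.223) = 0.4828
Sum ≈ 2.7069 → 2.7069 bits.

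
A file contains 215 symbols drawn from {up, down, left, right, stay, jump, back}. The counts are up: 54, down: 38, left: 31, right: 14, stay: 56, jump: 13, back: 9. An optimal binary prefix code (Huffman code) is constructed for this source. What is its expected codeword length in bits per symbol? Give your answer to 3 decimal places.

2.581 bits/symbol

Probabilities are the counts divided by 215.
Repeatedly combine the two least-probable nodes; the expected code length is the sum of the merged weights.
merge 9/215 + 13/215 → 22/215
merge 14/215 + 22/215 → 36/215
merge 31/215 + 36/215 → 67/215
merge 38/215 + 54/215 → 92/215
merge 56/215 + 67/215 → 123/215
merge 92/215 + 123/215 → 1
L = 22/215 + 36/215 + 67/215 + 92/215 + 123/215 + 1 = 111/43 ≈ 2.581 bits/symbol.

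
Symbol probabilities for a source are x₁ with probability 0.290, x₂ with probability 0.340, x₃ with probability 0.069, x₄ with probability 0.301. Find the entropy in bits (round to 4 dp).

1.8346 bits

H = −Σ pᵢ log₂ pᵢ.
−0.290·log₂(0.290) = 0.5179
−0.340·log₂(0.340) = 0.5292
−0.069·log₂(0.069) = 0.2662
−0.301·log₂(0.301) = 0.5214
Sum ≈ 1.8346 → 1.8346 bits.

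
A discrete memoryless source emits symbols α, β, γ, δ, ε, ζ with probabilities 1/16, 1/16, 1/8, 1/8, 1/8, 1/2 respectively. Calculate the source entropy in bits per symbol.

2.125 bits

Each probability is a power of 1/2, so log₂(1/p) is an integer.
H = Σ p·log₂(1/p) = 1/16·4 + 1/16·4 + 1/8·3 + 1/8·3 + 1/8·3 + 1/2·1 = 2.125 bits.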